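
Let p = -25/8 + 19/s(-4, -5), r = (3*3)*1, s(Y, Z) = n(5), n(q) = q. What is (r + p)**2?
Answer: 149769/1600 ≈ 93.606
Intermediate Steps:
s(Y, Z) = 5
r = 9 (r = 9*1 = 9)
p = 27/40 (p = -25/8 + 19/5 = 27/40 ≈ 0.67500)
(r + p)**2 = (9 + 27/40)**2 = (387/40)**2 = 149769/1600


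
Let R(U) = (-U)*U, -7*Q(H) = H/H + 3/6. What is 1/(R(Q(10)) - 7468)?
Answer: -196/1463737 ≈ -0.00013390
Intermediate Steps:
Q(H) = -3/14 (Q(H) = -(H/H + 3/6)/7 = -(1 + 3*(⅙))/7 = -(1 + ½)/7 = -⅐*3/2 = -3/14)
R(U) = -U²
1/(R(Q(10)) - 7468) = 1/(-(-3/14)² - 7468) = 1/(-1*9/196 - 7468) = 1/(-9/196 - 7468) = 1/(-1463737/196) = -196/1463737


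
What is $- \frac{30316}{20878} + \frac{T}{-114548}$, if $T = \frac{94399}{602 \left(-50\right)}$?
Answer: $- \frac{365469957673}{251696320400} \approx -1.452$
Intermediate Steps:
$T = - \frac{94399}{30100}$ ($T = \frac{94399}{-30100} = 94399 \left(- \frac{1}{30100}\right) = - \frac{94399}{30100} \approx -3.1362$)
$- \frac{30316}{20878} + \frac{T}{-114548} = - \frac{30316}{20878} - \frac{94399}{30100 \left(-114548\right)} = \left(-30316\right) \frac{1}{20878} - - \frac{94399}{3447894800} = - \frac{106}{73} + \frac{94399}{3447894800} = - \frac{365469957673}{251696320400}$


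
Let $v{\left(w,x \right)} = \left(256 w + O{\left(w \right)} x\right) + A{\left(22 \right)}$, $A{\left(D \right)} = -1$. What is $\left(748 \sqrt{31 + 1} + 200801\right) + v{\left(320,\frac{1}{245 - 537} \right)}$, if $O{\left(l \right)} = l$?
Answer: $\frac{20638480}{73} + 2992 \sqrt{2} \approx 2.8695 \cdot 10^{5}$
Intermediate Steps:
$v{\left(w,x \right)} = -1 + 256 w + w x$ ($v{\left(w,x \right)} = \left(256 w + w x\right) - 1 = -1 + 256 w + w x$)
$\left(748 \sqrt{31 + 1} + 200801\right) + v{\left(320,\frac{1}{245 - 537} \right)} = \left(748 \sqrt{31 + 1} + 200801\right) + \left(-1 + 256 \cdot 320 + \frac{320}{245 - 537}\right) = \left(748 \sqrt{32} + 200801\right) + \left(-1 + 81920 + \frac{320}{-292}\right) = \left(748 \cdot 4 \sqrt{2} + 200801\right) + \left(-1 + 81920 + 320 \left(- \frac{1}{292}\right)\right) = \left(2992 \sqrt{2} + 200801\right) - - \frac{5980007}{73} = \left(200801 + 2992 \sqrt{2}\right) + \frac{5980007}{73} = \frac{20638480}{73} + 2992 \sqrt{2}$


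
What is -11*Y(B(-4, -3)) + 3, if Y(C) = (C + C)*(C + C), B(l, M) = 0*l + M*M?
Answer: -3561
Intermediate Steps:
B(l, M) = M**2 (B(l, M) = 0 + M**2 = M**2)
Y(C) = 4*C**2 (Y(C) = (2*C)*(2*C) = 4*C**2)
-11*Y(B(-4, -3)) + 3 = -44*((-3)**2)**2 + 3 = -44*9**2 + 3 = -44*81 + 3 = -11*324 + 3 = -3564 + 3 = -3561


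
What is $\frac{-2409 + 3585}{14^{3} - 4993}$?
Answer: $- \frac{1176}{2249} \approx -0.5229$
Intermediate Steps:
$\frac{-2409 + 3585}{14^{3} - 4993} = \frac{1176}{2744 - 4993} = \frac{1176}{-2249} = 1176 \left(- \frac{1}{2249}\right) = - \frac{1176}{2249}$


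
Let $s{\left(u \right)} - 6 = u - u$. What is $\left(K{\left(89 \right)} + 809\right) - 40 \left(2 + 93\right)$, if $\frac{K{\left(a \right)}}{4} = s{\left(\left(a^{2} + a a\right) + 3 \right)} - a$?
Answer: $-3323$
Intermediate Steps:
$s{\left(u \right)} = 6$ ($s{\left(u \right)} = 6 + \left(u - u\right) = 6 + 0 = 6$)
$K{\left(a \right)} = 24 - 4 a$ ($K{\left(a \right)} = 4 \left(6 - a\right) = 24 - 4 a$)
$\left(K{\left(89 \right)} + 809\right) - 40 \left(2 + 93\right) = \left(\left(24 - 356\right) + 809\right) - 40 \left(2 + 93\right) = \left(\left(24 - 356\right) + 809\right) - 3800 = \left(-332 + 809\right) - 3800 = 477 - 3800 = -3323$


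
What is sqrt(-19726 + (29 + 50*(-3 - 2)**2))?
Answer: I*sqrt(18447) ≈ 135.82*I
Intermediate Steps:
sqrt(-19726 + (29 + 50*(-3 - 2)**2)) = sqrt(-19726 + (29 + 50*(-5)**2)) = sqrt(-19726 + (29 + 50*25)) = sqrt(-19726 + (29 + 1250)) = sqrt(-19726 + 1279) = sqrt(-18447) = I*sqrt(18447)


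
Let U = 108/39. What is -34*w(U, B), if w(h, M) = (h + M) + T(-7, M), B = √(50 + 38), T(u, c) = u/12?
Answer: -5797/78 - 68*√22 ≈ -393.27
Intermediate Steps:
T(u, c) = u/12 (T(u, c) = u*(1/12) = u/12)
B = 2*√22 (B = √88 = 2*√22 ≈ 9.3808)
U = 36/13 (U = 108*(1/39) = 36/13 ≈ 2.7692)
w(h, M) = -7/12 + M + h (w(h, M) = (h + M) + (1/12)*(-7) = (M + h) - 7/12 = -7/12 + M + h)
-34*w(U, B) = -34*(-7/12 + 2*√22 + 36/13) = -34*(341/156 + 2*√22) = -5797/78 - 68*√22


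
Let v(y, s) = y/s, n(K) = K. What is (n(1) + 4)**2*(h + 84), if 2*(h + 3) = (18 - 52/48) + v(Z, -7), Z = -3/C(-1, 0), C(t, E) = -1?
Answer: 374825/168 ≈ 2231.1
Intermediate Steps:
Z = 3 (Z = -3/(-1) = -3*(-1) = 3)
h = 881/168 (h = -3 + ((18 - 52/48) + 3/(-7))/2 = -3 + ((18 - 52*1/48) + 3*(-1/7))/2 = -3 + ((18 - 13/12) - 3/7)/2 = -3 + (203/12 - 3/7)/2 = -3 + (1/2)*(1385/84) = -3 + 1385/168 = 881/168 ≈ 5.2440)
(n(1) + 4)**2*(h + 84) = (1 + 4)**2*(881/168 + 84) = 5**2*(14993/168) = 25*(14993/168) = 374825/168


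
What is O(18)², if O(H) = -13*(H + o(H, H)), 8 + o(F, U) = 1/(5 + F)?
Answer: 9018009/529 ≈ 17047.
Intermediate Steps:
o(F, U) = -8 + 1/(5 + F)
O(H) = -13*H - 13*(-39 - 8*H)/(5 + H) (O(H) = -13*(H + (-39 - 8*H)/(5 + H)) = -13*H - 13*(-39 - 8*H)/(5 + H))
O(18)² = (13*(39 - 1*18² + 3*18)/(5 + 18))² = (13*(39 - 1*324 + 54)/23)² = (13*(1/23)*(39 - 324 + 54))² = (13*(1/23)*(-231))² = (-3003/23)² = 9018009/529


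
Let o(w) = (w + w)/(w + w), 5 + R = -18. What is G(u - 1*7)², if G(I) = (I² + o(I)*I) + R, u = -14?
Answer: 157609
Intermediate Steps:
R = -23 (R = -5 - 18 = -23)
o(w) = 1 (o(w) = (2*w)/((2*w)) = (2*w)*(1/(2*w)) = 1)
G(I) = -23 + I + I² (G(I) = (I² + 1*I) - 23 = (I² + I) - 23 = (I + I²) - 23 = -23 + I + I²)
G(u - 1*7)² = (-23 + (-14 - 1*7) + (-14 - 1*7)²)² = (-23 + (-14 - 7) + (-14 - 7)²)² = (-23 - 21 + (-21)²)² = (-23 - 21 + 441)² = 397² = 157609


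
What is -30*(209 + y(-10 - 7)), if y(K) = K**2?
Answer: -14940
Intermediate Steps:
-30*(209 + y(-10 - 7)) = -30*(209 + (-10 - 7)**2) = -30*(209 + (-17)**2) = -30*(209 + 289) = -30*498 = -14940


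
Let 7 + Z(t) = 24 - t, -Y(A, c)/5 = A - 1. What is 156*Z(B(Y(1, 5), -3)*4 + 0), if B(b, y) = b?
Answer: 2652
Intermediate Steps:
Y(A, c) = 5 - 5*A (Y(A, c) = -5*(A - 1) = -5*(-1 + A) = 5 - 5*A)
Z(t) = 17 - t (Z(t) = -7 + (24 - t) = 17 - t)
156*Z(B(Y(1, 5), -3)*4 + 0) = 156*(17 - ((5 - 5*1)*4 + 0)) = 156*(17 - ((5 - 5)*4 + 0)) = 156*(17 - (0*4 + 0)) = 156*(17 - (0 + 0)) = 156*(17 - 1*0) = 156*(17 + 0) = 156*17 = 2652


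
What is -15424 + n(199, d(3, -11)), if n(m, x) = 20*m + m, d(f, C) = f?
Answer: -11245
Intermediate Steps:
n(m, x) = 21*m
-15424 + n(199, d(3, -11)) = -15424 + 21*199 = -15424 + 4179 = -11245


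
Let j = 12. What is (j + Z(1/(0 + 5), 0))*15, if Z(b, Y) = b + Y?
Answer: 183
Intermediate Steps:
Z(b, Y) = Y + b
(j + Z(1/(0 + 5), 0))*15 = (12 + (0 + 1/(0 + 5)))*15 = (12 + (0 + 1/5))*15 = (12 + (0 + ⅕))*15 = (12 + ⅕)*15 = (61/5)*15 = 183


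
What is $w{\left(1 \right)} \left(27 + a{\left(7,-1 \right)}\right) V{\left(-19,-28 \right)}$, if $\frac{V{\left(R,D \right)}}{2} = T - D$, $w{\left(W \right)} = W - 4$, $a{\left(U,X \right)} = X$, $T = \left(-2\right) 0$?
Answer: $-4368$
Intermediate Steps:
$T = 0$
$w{\left(W \right)} = -4 + W$
$V{\left(R,D \right)} = - 2 D$ ($V{\left(R,D \right)} = 2 \left(0 - D\right) = 2 \left(- D\right) = - 2 D$)
$w{\left(1 \right)} \left(27 + a{\left(7,-1 \right)}\right) V{\left(-19,-28 \right)} = \left(-4 + 1\right) \left(27 - 1\right) \left(\left(-2\right) \left(-28\right)\right) = \left(-3\right) 26 \cdot 56 = \left(-78\right) 56 = -4368$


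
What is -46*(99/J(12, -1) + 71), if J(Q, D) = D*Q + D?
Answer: -37904/13 ≈ -2915.7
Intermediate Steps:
J(Q, D) = D + D*Q
-46*(99/J(12, -1) + 71) = -46*(99/((-(1 + 12))) + 71) = -46*(99/((-1*13)) + 71) = -46*(99/(-13) + 71) = -46*(99*(-1/13) + 71) = -46*(-99/13 + 71) = -46*824/13 = -37904/13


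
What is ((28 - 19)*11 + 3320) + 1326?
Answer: 4745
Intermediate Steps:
((28 - 19)*11 + 3320) + 1326 = (9*11 + 3320) + 1326 = (99 + 3320) + 1326 = 3419 + 1326 = 4745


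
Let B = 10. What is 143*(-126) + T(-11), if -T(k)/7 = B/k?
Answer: -198128/11 ≈ -18012.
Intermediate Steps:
T(k) = -70/k
143*(-126) + T(-11) = 143*(-126) - 70/(-11) = -18018 - 70*(-1/11) = -18018 + 70/11 = -198128/11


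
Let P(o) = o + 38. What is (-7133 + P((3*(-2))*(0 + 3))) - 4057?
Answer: -11170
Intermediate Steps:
P(o) = 38 + o
(-7133 + P((3*(-2))*(0 + 3))) - 4057 = (-7133 + (38 + (3*(-2))*(0 + 3))) - 4057 = (-7133 + (38 - 6*3)) - 4057 = (-7133 + (38 - 18)) - 4057 = (-7133 + 20) - 4057 = -7113 - 4057 = -11170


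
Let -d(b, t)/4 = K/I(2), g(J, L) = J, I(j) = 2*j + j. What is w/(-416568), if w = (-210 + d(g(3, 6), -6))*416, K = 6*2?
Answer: 11336/52071 ≈ 0.21770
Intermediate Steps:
I(j) = 3*j
K = 12
d(b, t) = -8 (d(b, t) = -48/(3*2) = -48/6 = -4*2 = -8)
w = -90688 (w = (-210 - 8)*416 = -218*416 = -90688)
w/(-416568) = -90688/(-416568) = -90688*(-1/416568) = 11336/52071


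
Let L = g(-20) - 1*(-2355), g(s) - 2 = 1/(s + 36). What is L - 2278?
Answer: 1265/16 ≈ 79.063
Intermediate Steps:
g(s) = 2 + 1/(36 + s) (g(s) = 2 + 1/(s + 36) = 2 + 1/(36 + s))
L = 37713/16 (L = (73 + 2*(-20))/(36 - 20) - 1*(-2355) = (73 - 40)/16 + 2355 = (1/16)*33 + 2355 = 33/16 + 2355 = 37713/16 ≈ 2357.1)
L - 2278 = 37713/16 - 2278 = 1265/16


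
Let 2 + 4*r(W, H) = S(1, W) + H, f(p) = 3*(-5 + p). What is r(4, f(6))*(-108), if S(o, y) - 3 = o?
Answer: -135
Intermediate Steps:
S(o, y) = 3 + o
f(p) = -15 + 3*p
r(W, H) = 1/2 + H/4 (r(W, H) = -1/2 + ((3 + 1) + H)/4 = -1/2 + (4 + H)/4 = -1/2 + (1 + H/4) = 1/2 + H/4)
r(4, f(6))*(-108) = (1/2 + (-15 + 3*6)/4)*(-108) = (1/2 + (-15 + 18)/4)*(-108) = (1/2 + (1/4)*3)*(-108) = (1/2 + 3/4)*(-108) = (5/4)*(-108) = -135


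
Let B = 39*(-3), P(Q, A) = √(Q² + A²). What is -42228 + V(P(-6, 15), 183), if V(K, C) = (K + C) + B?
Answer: -42162 + 3*√29 ≈ -42146.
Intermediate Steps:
P(Q, A) = √(A² + Q²)
B = -117
V(K, C) = -117 + C + K (V(K, C) = (K + C) - 117 = (C + K) - 117 = -117 + C + K)
-42228 + V(P(-6, 15), 183) = -42228 + (-117 + 183 + √(15² + (-6)²)) = -42228 + (-117 + 183 + √(225 + 36)) = -42228 + (-117 + 183 + √261) = -42228 + (-117 + 183 + 3*√29) = -42228 + (66 + 3*√29) = -42162 + 3*√29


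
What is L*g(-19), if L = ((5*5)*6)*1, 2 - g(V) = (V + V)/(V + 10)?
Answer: -1000/3 ≈ -333.33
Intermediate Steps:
g(V) = 2 - 2*V/(10 + V) (g(V) = 2 - (V + V)/(V + 10) = 2 - 2*V/(10 + V))
L = 150 (L = (25*6)*1 = 150*1 = 150)
L*g(-19) = 150*(20/(10 - 19)) = 150*(20/(-9)) = 150*(20*(-⅑)) = 150*(-20/9) = -1000/3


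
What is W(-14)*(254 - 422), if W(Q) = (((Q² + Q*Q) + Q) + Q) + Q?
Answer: -58800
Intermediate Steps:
W(Q) = 2*Q² + 3*Q (W(Q) = (((Q² + Q²) + Q) + Q) + Q = ((2*Q² + Q) + Q) + Q = ((Q + 2*Q²) + Q) + Q = (2*Q + 2*Q²) + Q = 2*Q² + 3*Q)
W(-14)*(254 - 422) = (-14*(3 + 2*(-14)))*(254 - 422) = -14*(3 - 28)*(-168) = -14*(-25)*(-168) = 350*(-168) = -58800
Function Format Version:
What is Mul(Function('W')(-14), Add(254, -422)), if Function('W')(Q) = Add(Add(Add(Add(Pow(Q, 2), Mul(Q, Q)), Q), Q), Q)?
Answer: -58800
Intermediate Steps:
Function('W')(Q) = Add(Mul(2, Pow(Q, 2)), Mul(3, Q)) (Function('W')(Q) = Add(Add(Add(Add(Pow(Q, 2), Pow(Q, 2)), Q), Q), Q) = Add(Add(Add(Mul(2, Pow(Q, 2)), Q), Q), Q) = Add(Add(Add(Q, Mul(2, Pow(Q, 2))), Q), Q) = Add(Add(Mul(2, Q), Mul(2, Pow(Q, 2))), Q) = Add(Mul(2, Pow(Q, 2)), Mul(3, Q)))
Mul(Function('W')(-14), Add(254, -422)) = Mul(Mul(-14, Add(3, Mul(2, -14))), Add(254, -422)) = Mul(Mul(-14, Add(3, -28)), -168) = Mul(Mul(-14, -25), -168) = Mul(350, -168) = -58800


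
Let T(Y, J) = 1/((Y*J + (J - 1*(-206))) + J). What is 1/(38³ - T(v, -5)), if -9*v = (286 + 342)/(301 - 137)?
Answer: 73109/4011636679 ≈ 1.8224e-5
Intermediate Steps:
v = -157/369 (v = -(286 + 342)/(9*(301 - 137)) = -628/(9*164) = -⅑*157/41 = -157/369 ≈ -0.42547)
T(Y, J) = 1/(206 + 2*J + J*Y) (T(Y, J) = 1/((J*Y + (J + 206)) + J) = 1/((J*Y + (206 + J)) + J) = 1/((206 + J + J*Y) + J) = 1/(206 + 2*J + J*Y))
1/(38³ - T(v, -5)) = 1/(38³ - 1/(206 + 2*(-5) - 5*(-157/369))) = 1/(54872 - 1/(206 - 10 + 785/369)) = 1/(54872 - 1/73109/369) = 1/(54872 - 1*369/73109) = 1/(54872 - 369/73109) = 1/(4011636679/73109) = 73109/4011636679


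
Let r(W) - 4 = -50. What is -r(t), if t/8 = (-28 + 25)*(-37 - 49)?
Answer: 46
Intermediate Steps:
t = 2064 (t = 8*((-28 + 25)*(-37 - 49)) = 8*(-3*(-86)) = 8*258 = 2064)
r(W) = -46 (r(W) = 4 - 50 = -46)
-r(t) = -1*(-46) = 46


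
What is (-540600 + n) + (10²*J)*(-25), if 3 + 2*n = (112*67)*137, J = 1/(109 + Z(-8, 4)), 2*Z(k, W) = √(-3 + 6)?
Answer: -2528158755/95042 + 5000*√3/47521 ≈ -26600.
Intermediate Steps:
Z(k, W) = √3/2 (Z(k, W) = √(-3 + 6)/2 = √3/2)
J = 1/(109 + √3/2) ≈ 0.0091020
n = 1028045/2 (n = -3/2 + ((112*67)*137)/2 = -3/2 + (7504*137)/2 = -3/2 + (½)*1028048 = -3/2 + 514024 = 1028045/2 ≈ 5.1402e+5)
(-540600 + n) + (10²*J)*(-25) = (-540600 + 1028045/2) + (10²*(436/47521 - 2*√3/47521))*(-25) = -53155/2 + (100*(436/47521 - 2*√3/47521))*(-25) = -53155/2 + (43600/47521 - 200*√3/47521)*(-25) = -53155/2 + (-1090000/47521 + 5000*√3/47521) = -2528158755/95042 + 5000*√3/47521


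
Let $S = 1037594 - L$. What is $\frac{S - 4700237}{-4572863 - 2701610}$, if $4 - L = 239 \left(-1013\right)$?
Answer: $\frac{3904754}{7274473} \approx 0.53677$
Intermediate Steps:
$L = 242111$ ($L = 4 - 239 \left(-1013\right) = 4 - -242107 = 4 + 242107 = 242111$)
$S = 795483$ ($S = 1037594 - 242111 = 795483$)
$\frac{S - 4700237}{-4572863 - 2701610} = \frac{795483 - 4700237}{-4572863 - 2701610} = - \frac{3904754}{-7274473} = \left(-3904754\right) \left(- \frac{1}{7274473}\right) = \frac{3904754}{7274473}$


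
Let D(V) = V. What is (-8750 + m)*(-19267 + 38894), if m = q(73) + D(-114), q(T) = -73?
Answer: -175406499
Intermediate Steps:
m = -187 (m = -73 - 114 = -187)
(-8750 + m)*(-19267 + 38894) = (-8750 - 187)*(-19267 + 38894) = -8937*19627 = -175406499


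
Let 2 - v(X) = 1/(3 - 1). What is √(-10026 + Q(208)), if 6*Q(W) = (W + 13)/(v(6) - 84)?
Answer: I*√272970005/165 ≈ 100.13*I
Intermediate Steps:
v(X) = 3/2 (v(X) = 2 - 1/(3 - 1) = 2 - 1/2 = 2 - 1*½ = 2 - ½ = 3/2)
Q(W) = -13/495 - W/495 (Q(W) = ((W + 13)/(3/2 - 84))/6 = ((13 + W)/(-165/2))/6 = ((13 + W)*(-2/165))/6 = (-26/165 - 2*W/165)/6 = -13/495 - W/495)
√(-10026 + Q(208)) = √(-10026 + (-13/495 - 1/495*208)) = √(-10026 + (-13/495 - 208/495)) = √(-10026 - 221/495) = √(-4963091/495) = I*√272970005/165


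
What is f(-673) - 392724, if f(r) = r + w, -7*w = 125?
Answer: -2753904/7 ≈ -3.9342e+5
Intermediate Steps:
w = -125/7 (w = -⅐*125 = -125/7 ≈ -17.857)
f(r) = -125/7 + r (f(r) = r - 125/7 = -125/7 + r)
f(-673) - 392724 = (-125/7 - 673) - 392724 = -4836/7 - 392724 = -2753904/7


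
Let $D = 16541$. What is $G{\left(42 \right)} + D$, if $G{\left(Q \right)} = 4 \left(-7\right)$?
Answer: $16513$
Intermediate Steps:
$G{\left(Q \right)} = -28$
$G{\left(42 \right)} + D = -28 + 16541 = 16513$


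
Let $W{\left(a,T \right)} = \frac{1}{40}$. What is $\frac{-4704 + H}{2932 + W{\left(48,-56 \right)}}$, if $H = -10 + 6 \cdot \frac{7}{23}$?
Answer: $- \frac{4335200}{2697463} \approx -1.6071$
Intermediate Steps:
$W{\left(a,T \right)} = \frac{1}{40}$
$H = - \frac{188}{23}$ ($H = -10 + 6 \cdot 7 \cdot \frac{1}{23} = -10 + 6 \cdot \frac{7}{23} = -10 + \frac{42}{23} = - \frac{188}{23} \approx -8.1739$)
$\frac{-4704 + H}{2932 + W{\left(48,-56 \right)}} = \frac{-4704 - \frac{188}{23}}{2932 + \frac{1}{40}} = - \frac{108380}{23 \cdot \frac{117281}{40}} = \left(- \frac{108380}{23}\right) \frac{40}{117281} = - \frac{4335200}{2697463}$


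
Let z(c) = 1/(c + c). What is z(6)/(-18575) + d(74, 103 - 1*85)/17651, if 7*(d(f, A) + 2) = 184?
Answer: 37769443/27540855300 ≈ 0.0013714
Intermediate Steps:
d(f, A) = 170/7 (d(f, A) = -2 + (⅐)*184 = -2 + 184/7 = 170/7)
z(c) = 1/(2*c)
z(6)/(-18575) + d(74, 103 - 1*85)/17651 = ((½)/6)/(-18575) + (170/7)/17651 = ((½)*(⅙))*(-1/18575) + (170/7)*(1/17651) = (1/12)*(-1/18575) + 170/123557 = -1/222900 + 170/123557 = 37769443/27540855300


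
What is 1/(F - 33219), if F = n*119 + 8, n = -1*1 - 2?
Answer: -1/33568 ≈ -2.9790e-5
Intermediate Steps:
n = -3 (n = -1 - 2 = -3)
F = -349 (F = -3*119 + 8 = -357 + 8 = -349)
1/(F - 33219) = 1/(-349 - 33219) = 1/(-33568) = -1/33568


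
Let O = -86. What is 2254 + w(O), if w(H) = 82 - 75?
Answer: 2261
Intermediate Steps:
w(H) = 7
2254 + w(O) = 2254 + 7 = 2261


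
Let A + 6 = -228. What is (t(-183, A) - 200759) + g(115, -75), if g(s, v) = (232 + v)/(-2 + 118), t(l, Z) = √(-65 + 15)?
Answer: -23287887/116 + 5*I*√2 ≈ -2.0076e+5 + 7.0711*I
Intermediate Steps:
A = -234 (A = -6 - 228 = -234)
t(l, Z) = 5*I*√2 (t(l, Z) = √(-50) = 5*I*√2)
g(s, v) = 2 + v/116 (g(s, v) = (232 + v)/116 = (232 + v)*(1/116) = 2 + v/116)
(t(-183, A) - 200759) + g(115, -75) = (5*I*√2 - 200759) + (2 + (1/116)*(-75)) = (-200759 + 5*I*√2) + (2 - 75/116) = (-200759 + 5*I*√2) + 157/116 = -23287887/116 + 5*I*√2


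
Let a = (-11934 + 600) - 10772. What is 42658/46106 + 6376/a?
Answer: 162256473/254804809 ≈ 0.63679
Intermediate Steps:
a = -22106 (a = -11334 - 10772 = -22106)
42658/46106 + 6376/a = 42658/46106 + 6376/(-22106) = 42658*(1/46106) + 6376*(-1/22106) = 21329/23053 - 3188/11053 = 162256473/254804809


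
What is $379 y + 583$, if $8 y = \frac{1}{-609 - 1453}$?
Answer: $\frac{9616789}{16496} \approx 582.98$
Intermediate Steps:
$y = - \frac{1}{16496}$ ($y = \frac{1}{8 \left(-609 - 1453\right)} = \frac{1}{8 \left(-2062\right)} = \frac{1}{8} \left(- \frac{1}{2062}\right) = - \frac{1}{16496} \approx -6.0621 \cdot 10^{-5}$)
$379 y + 583 = 379 \left(- \frac{1}{16496}\right) + 583 = - \frac{379}{16496} + 583 = \frac{9616789}{16496}$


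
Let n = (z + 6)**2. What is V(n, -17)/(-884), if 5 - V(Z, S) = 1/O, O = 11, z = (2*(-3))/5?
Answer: -27/4862 ≈ -0.0055533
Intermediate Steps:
z = -6/5 (z = -6*1/5 = -6/5 ≈ -1.2000)
n = 576/25 (n = (-6/5 + 6)**2 = (24/5)**2 = 576/25 ≈ 23.040)
V(Z, S) = 54/11 (V(Z, S) = 5 - 1/11 = 54/11)
V(n, -17)/(-884) = (54/11)/(-884) = (54/11)*(-1/884) = -27/4862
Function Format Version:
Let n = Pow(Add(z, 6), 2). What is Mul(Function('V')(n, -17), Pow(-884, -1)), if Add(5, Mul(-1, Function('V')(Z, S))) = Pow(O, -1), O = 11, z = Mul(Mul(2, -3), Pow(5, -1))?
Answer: Rational(-27, 4862) ≈ -0.0055533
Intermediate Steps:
z = Rational(-6, 5) (z = Mul(-6, Rational(1, 5)) = Rational(-6, 5) ≈ -1.2000)
n = Rational(576, 25) (n = Pow(Add(Rational(-6, 5), 6), 2) = Pow(Rational(24, 5), 2) = Rational(576, 25) ≈ 23.040)
Function('V')(Z, S) = Rational(54, 11) (Function('V')(Z, S) = Add(5, Mul(-1, Pow(11, -1))) = Add(5, Mul(-1, Rational(1, 11))) = Add(5, Rational(-1, 11)) = Rational(54, 11))
Mul(Function('V')(n, -17), Pow(-884, -1)) = Mul(Rational(54, 11), Pow(-884, -1)) = Mul(Rational(54, 11), Rational(-1, 884)) = Rational(-27, 4862)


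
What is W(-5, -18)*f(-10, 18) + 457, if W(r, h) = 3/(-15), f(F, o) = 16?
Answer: 2269/5 ≈ 453.80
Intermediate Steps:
W(r, h) = -⅕ (W(r, h) = 3*(-1/15) = -⅕)
W(-5, -18)*f(-10, 18) + 457 = -⅕*16 + 457 = -16/5 + 457 = 2269/5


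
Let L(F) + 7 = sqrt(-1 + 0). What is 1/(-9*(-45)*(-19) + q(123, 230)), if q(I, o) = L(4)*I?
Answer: -2852/24406755 - 41*I/24406755 ≈ -0.00011685 - 1.6799e-6*I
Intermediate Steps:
L(F) = -7 + I (L(F) = -7 + sqrt(-1 + 0) = -7 + sqrt(-1) = -7 + I)
q(I, o) = I*(-7 + I) (q(I, o) = (-7 + I)*I = I*(-7 + I))
1/(-9*(-45)*(-19) + q(123, 230)) = 1/(-9*(-45)*(-19) + 123*(-7 + I)) = 1/(405*(-19) + (-861 + 123*I)) = 1/(-7695 + (-861 + 123*I)) = 1/(-8556 + 123*I) = (-8556 - 123*I)/73220265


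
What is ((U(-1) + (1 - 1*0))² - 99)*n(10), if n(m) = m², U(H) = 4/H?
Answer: -9000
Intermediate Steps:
((U(-1) + (1 - 1*0))² - 99)*n(10) = ((4/(-1) + (1 - 1*0))² - 99)*10² = ((4*(-1) + (1 + 0))² - 99)*100 = ((-4 + 1)² - 99)*100 = ((-3)² - 99)*100 = (9 - 99)*100 = -90*100 = -9000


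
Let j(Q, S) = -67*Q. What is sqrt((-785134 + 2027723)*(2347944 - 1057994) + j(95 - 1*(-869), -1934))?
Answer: sqrt(1602877615962) ≈ 1.2660e+6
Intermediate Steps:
sqrt((-785134 + 2027723)*(2347944 - 1057994) + j(95 - 1*(-869), -1934)) = sqrt((-785134 + 2027723)*(2347944 - 1057994) - 67*(95 - 1*(-869))) = sqrt(1242589*1289950 - 67*(95 + 869)) = sqrt(1602877680550 - 67*964) = sqrt(1602877680550 - 64588) = sqrt(1602877615962)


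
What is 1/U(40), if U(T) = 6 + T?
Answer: 1/46 ≈ 0.021739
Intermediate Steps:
1/U(40) = 1/(6 + 40) = 1/46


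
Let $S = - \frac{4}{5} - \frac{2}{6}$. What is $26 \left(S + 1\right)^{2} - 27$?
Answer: $- \frac{5971}{225} \approx -26.538$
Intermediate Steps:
$S = - \frac{17}{15}$ ($S = \left(-4\right) \frac{1}{5} - \frac{1}{3} = - \frac{4}{5} - \frac{1}{3} = - \frac{17}{15} \approx -1.1333$)
$26 \left(S + 1\right)^{2} - 27 = 26 \left(- \frac{17}{15} + 1\right)^{2} - 27 = 26 \left(- \frac{2}{15}\right)^{2} - 27 = 26 \cdot \frac{4}{225} - 27 = \frac{104}{225} - 27 = - \frac{5971}{225}$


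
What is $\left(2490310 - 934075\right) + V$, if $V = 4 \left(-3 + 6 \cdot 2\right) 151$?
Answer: $1561671$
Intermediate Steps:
$V = 5436$ ($V = 4 \left(-3 + 12\right) 151 = 4 \cdot 9 \cdot 151 = 36 \cdot 151 = 5436$)
$\left(2490310 - 934075\right) + V = \left(2490310 - 934075\right) + 5436 = 1556235 + 5436 = 1561671$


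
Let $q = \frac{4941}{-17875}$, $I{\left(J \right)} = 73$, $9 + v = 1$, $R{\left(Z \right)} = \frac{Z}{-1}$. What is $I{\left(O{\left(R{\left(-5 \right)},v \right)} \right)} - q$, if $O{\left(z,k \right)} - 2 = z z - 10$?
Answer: $\frac{1309816}{17875} \approx 73.276$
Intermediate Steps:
$R{\left(Z \right)} = - Z$ ($R{\left(Z \right)} = Z \left(-1\right) = - Z$)
$v = -8$ ($v = -9 + 1 = -8$)
$O{\left(z,k \right)} = -8 + z^{2}$ ($O{\left(z,k \right)} = 2 + \left(z z - 10\right) = 2 + \left(z^{2} - 10\right) = 2 + \left(-10 + z^{2}\right) = -8 + z^{2}$)
$q = - \frac{4941}{17875}$ ($q = 4941 \left(- \frac{1}{17875}\right) = - \frac{4941}{17875} \approx -0.27642$)
$I{\left(O{\left(R{\left(-5 \right)},v \right)} \right)} - q = 73 - - \frac{4941}{17875} = 73 + \frac{4941}{17875} = \frac{1309816}{17875}$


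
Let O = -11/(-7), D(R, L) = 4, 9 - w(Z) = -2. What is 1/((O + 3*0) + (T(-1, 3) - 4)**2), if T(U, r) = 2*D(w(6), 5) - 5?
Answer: 7/18 ≈ 0.38889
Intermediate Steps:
w(Z) = 11 (w(Z) = 9 - 1*(-2) = 9 + 2 = 11)
T(U, r) = 3 (T(U, r) = 2*4 - 5 = 8 - 5 = 3)
O = 11/7 (O = -11*(-1/7) = 11/7 ≈ 1.5714)
1/((O + 3*0) + (T(-1, 3) - 4)**2) = 1/((11/7 + 3*0) + (3 - 4)**2) = 1/((11/7 + 0) + (-1)**2) = 1/(11/7 + 1) = 1/(18/7) = 7/18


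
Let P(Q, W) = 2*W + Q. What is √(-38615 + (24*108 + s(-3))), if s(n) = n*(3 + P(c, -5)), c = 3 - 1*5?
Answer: 2*I*√8999 ≈ 189.73*I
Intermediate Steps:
c = -2 (c = 3 - 5 = -2)
P(Q, W) = Q + 2*W
s(n) = -9*n (s(n) = n*(3 + (-2 + 2*(-5))) = n*(3 + (-2 - 10)) = n*(3 - 12) = n*(-9) = -9*n)
√(-38615 + (24*108 + s(-3))) = √(-38615 + (24*108 - 9*(-3))) = √(-38615 + (2592 + 27)) = √(-38615 + 2619) = √(-35996) = 2*I*√8999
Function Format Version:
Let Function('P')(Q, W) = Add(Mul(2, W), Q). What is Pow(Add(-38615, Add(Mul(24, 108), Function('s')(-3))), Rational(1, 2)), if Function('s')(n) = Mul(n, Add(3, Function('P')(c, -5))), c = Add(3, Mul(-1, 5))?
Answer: Mul(2, I, Pow(8999, Rational(1, 2))) ≈ Mul(189.73, I)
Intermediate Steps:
c = -2 (c = Add(3, -5) = -2)
Function('P')(Q, W) = Add(Q, Mul(2, W))
Function('s')(n) = Mul(-9, n) (Function('s')(n) = Mul(n, Add(3, Add(-2, Mul(2, -5)))) = Mul(n, Add(3, Add(-2, -10))) = Mul(n, Add(3, -12)) = Mul(n, -9) = Mul(-9, n))
Pow(Add(-38615, Add(Mul(24, 108), Function('s')(-3))), Rational(1, 2)) = Pow(Add(-38615, Add(Mul(24, 108), Mul(-9, -3))), Rational(1, 2)) = Pow(Add(-38615, Add(2592, 27)), Rational(1, 2)) = Pow(Add(-38615, 2619), Rational(1, 2)) = Pow(-35996, Rational(1, 2)) = Mul(2, I, Pow(8999, Rational(1, 2)))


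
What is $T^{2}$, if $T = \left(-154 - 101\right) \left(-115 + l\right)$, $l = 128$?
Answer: $10989225$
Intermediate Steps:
$T = -3315$ ($T = \left(-154 - 101\right) \left(-115 + 128\right) = \left(-255\right) 13 = -3315$)
$T^{2} = \left(-3315\right)^{2} = 10989225$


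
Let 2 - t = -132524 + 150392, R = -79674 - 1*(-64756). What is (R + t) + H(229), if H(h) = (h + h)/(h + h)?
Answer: -32783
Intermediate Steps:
R = -14918 (R = -79674 + 64756 = -14918)
t = -17866 (t = 2 - (-132524 + 150392) = 2 - 1*17868 = 2 - 17868 = -17866)
H(h) = 1 (H(h) = (2*h)/((2*h)) = (2*h)*(1/(2*h)) = 1)
(R + t) + H(229) = (-14918 - 17866) + 1 = -32784 + 1 = -32783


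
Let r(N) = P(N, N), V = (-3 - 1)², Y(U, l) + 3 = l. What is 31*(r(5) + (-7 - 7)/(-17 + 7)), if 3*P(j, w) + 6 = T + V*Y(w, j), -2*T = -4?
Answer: 4991/15 ≈ 332.73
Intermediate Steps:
T = 2 (T = -½*(-4) = 2)
Y(U, l) = -3 + l
V = 16 (V = (-4)² = 16)
P(j, w) = -52/3 + 16*j/3 (P(j, w) = -2 + (2 + 16*(-3 + j))/3 = -2 + (2 + (-48 + 16*j))/3 = -2 + (-46 + 16*j)/3 = -2 + (-46/3 + 16*j/3) = -52/3 + 16*j/3)
r(N) = -52/3 + 16*N/3
31*(r(5) + (-7 - 7)/(-17 + 7)) = 31*((-52/3 + (16/3)*5) + (-7 - 7)/(-17 + 7)) = 31*((-52/3 + 80/3) - 14/(-10)) = 31*(28/3 - 14*(-⅒)) = 31*(28/3 + 7/5) = 31*(161/15) = 4991/15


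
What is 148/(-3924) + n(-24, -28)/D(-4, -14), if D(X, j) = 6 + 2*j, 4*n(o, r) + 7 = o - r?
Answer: -313/86328 ≈ -0.0036257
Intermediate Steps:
n(o, r) = -7/4 - r/4 + o/4 (n(o, r) = -7/4 + (o - r)/4 = -7/4 + (-r/4 + o/4) = -7/4 - r/4 + o/4)
148/(-3924) + n(-24, -28)/D(-4, -14) = 148/(-3924) + (-7/4 - 1/4*(-28) + (1/4)*(-24))/(6 + 2*(-14)) = 148*(-1/3924) + (-7/4 + 7 - 6)/(6 - 28) = -37/981 - 3/4/(-22) = -37/981 - 3/4*(-1/22) = -37/981 + 3/88 = -313/86328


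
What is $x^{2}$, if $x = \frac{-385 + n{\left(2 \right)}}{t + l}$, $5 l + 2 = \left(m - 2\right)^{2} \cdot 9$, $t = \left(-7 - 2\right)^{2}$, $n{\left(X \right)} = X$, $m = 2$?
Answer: $\frac{3667225}{162409} \approx 22.58$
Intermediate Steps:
$t = 81$ ($t = \left(-9\right)^{2} = 81$)
$l = - \frac{2}{5}$ ($l = - \frac{2}{5} + \frac{\left(2 - 2\right)^{2} \cdot 9}{5} = - \frac{2}{5} + \frac{0^{2} \cdot 9}{5} = - \frac{2}{5} + \frac{0 \cdot 9}{5} = - \frac{2}{5} + \frac{1}{5} \cdot 0 = - \frac{2}{5} + 0 = - \frac{2}{5} \approx -0.4$)
$x = - \frac{1915}{403}$ ($x = \frac{-385 + 2}{81 - \frac{2}{5}} = - \frac{383}{\frac{403}{5}} = \left(-383\right) \frac{5}{403} = - \frac{1915}{403} \approx -4.7519$)
$x^{2} = \left(- \frac{1915}{403}\right)^{2} = \frac{3667225}{162409}$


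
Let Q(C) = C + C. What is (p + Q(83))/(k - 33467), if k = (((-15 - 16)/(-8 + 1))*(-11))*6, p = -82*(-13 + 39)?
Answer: 13762/236315 ≈ 0.058236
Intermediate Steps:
Q(C) = 2*C
p = -2132 (p = -82*26 = -2132)
k = -2046/7 (k = (-31/(-7)*(-11))*6 = (-31*(-⅐)*(-11))*6 = ((31/7)*(-11))*6 = -341/7*6 = -2046/7 ≈ -292.29)
(p + Q(83))/(k - 33467) = (-2132 + 2*83)/(-2046/7 - 33467) = (-2132 + 166)/(-236315/7) = -1966*(-7/236315) = 13762/236315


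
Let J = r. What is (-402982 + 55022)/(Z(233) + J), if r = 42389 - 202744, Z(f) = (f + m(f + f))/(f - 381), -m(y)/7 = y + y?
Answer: 51498080/23726249 ≈ 2.1705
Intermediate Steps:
m(y) = -14*y (m(y) = -7*(y + y) = -14*y)
Z(f) = -27*f/(-381 + f) (Z(f) = (f - 14*(f + f))/(f - 381) = (f - 28*f)/(-381 + f) = (-27*f)/(-381 + f) = -27*f/(-381 + f))
r = -160355
J = -160355
(-402982 + 55022)/(Z(233) + J) = (-402982 + 55022)/(-27*233/(-381 + 233) - 160355) = -347960/(-27*233/(-148) - 160355) = -347960/(-27*233*(-1/148) - 160355) = -347960/(6291/148 - 160355) = -347960/(-23726249/148) = -347960*(-148/23726249) = 51498080/23726249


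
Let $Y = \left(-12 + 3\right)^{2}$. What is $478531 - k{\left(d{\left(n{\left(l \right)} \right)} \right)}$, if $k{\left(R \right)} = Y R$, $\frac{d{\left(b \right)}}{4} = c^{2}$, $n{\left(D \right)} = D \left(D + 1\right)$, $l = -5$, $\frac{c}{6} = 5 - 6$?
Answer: $466867$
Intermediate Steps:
$c = -6$ ($c = 6 \left(5 - 6\right) = 6 \left(-1\right) = -6$)
$Y = 81$ ($Y = \left(-9\right)^{2} = 81$)
$n{\left(D \right)} = D \left(1 + D\right)$
$d{\left(b \right)} = 144$ ($d{\left(b \right)} = 4 \left(-6\right)^{2} = 4 \cdot 36 = 144$)
$k{\left(R \right)} = 81 R$
$478531 - k{\left(d{\left(n{\left(l \right)} \right)} \right)} = 478531 - 81 \cdot 144 = 478531 - 11664 = 466867$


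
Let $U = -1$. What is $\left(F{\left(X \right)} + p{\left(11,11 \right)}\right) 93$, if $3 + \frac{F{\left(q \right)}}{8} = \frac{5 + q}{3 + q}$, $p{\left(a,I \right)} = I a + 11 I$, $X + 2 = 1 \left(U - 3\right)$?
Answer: $20522$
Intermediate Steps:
$X = -6$ ($X = -2 + 1 \left(-1 - 3\right) = -2 + 1 \left(-4\right) = -2 - 4 = -6$)
$p{\left(a,I \right)} = 11 I + I a$
$F{\left(q \right)} = -24 + \frac{8 \left(5 + q\right)}{3 + q}$ ($F{\left(q \right)} = -24 + 8 \frac{5 + q}{3 + q} = -24 + \frac{8 \left(5 + q\right)}{3 + q}$)
$\left(F{\left(X \right)} + p{\left(11,11 \right)}\right) 93 = \left(\frac{16 \left(-2 - -6\right)}{3 - 6} + 11 \left(11 + 11\right)\right) 93 = \left(\frac{16 \left(-2 + 6\right)}{-3} + 11 \cdot 22\right) 93 = \left(16 \left(- \frac{1}{3}\right) 4 + 242\right) 93 = \left(- \frac{64}{3} + 242\right) 93 = \frac{662}{3} \cdot 93 = 20522$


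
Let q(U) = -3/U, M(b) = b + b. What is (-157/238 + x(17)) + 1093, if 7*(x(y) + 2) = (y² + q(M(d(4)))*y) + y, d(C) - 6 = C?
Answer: 2698183/2380 ≈ 1133.7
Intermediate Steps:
d(C) = 6 + C
M(b) = 2*b
x(y) = -2 + y²/7 + 17*y/140 (x(y) = -2 + ((y² + (-3*1/(2*(6 + 4)))*y) + y)/7 = -2 + ((y² + (-3/(2*10))*y) + y)/7 = -2 + ((y² + (-3/20)*y) + y)/7 = -2 + ((y² + (-3*1/20)*y) + y)/7 = -2 + ((y² - 3*y/20) + y)/7 = -2 + (y² + 17*y/20)/7 = -2 + (y²/7 + 17*y/140) = -2 + y²/7 + 17*y/140)
(-157/238 + x(17)) + 1093 = (-157/238 + (-2 + (⅐)*17² + (17/140)*17)) + 1093 = (-157*1/238 + (-2 + (⅐)*289 + 289/140)) + 1093 = (-157/238 + (-2 + 289/7 + 289/140)) + 1093 = (-157/238 + 827/20) + 1093 = 96843/2380 + 1093 = 2698183/2380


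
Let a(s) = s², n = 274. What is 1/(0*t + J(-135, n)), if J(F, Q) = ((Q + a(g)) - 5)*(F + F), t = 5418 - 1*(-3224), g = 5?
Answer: -1/79380 ≈ -1.2598e-5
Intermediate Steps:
t = 8642 (t = 5418 + 3224 = 8642)
J(F, Q) = 2*F*(20 + Q) (J(F, Q) = ((Q + 5²) - 5)*(F + F) = ((Q + 25) - 5)*(2*F) = ((25 + Q) - 5)*(2*F) = (20 + Q)*(2*F) = 2*F*(20 + Q))
1/(0*t + J(-135, n)) = 1/(0*8642 + 2*(-135)*(20 + 274)) = 1/(0 + 2*(-135)*294) = 1/(0 - 79380) = 1/(-79380) = -1/79380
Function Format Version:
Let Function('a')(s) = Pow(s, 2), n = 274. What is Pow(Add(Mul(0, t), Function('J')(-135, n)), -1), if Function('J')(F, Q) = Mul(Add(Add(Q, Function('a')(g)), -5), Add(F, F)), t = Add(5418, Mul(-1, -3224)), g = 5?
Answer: Rational(-1, 79380) ≈ -1.2598e-5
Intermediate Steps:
t = 8642 (t = Add(5418, 3224) = 8642)
Function('J')(F, Q) = Mul(2, F, Add(20, Q)) (Function('J')(F, Q) = Mul(Add(Add(Q, Pow(5, 2)), -5), Add(F, F)) = Mul(Add(Add(Q, 25), -5), Mul(2, F)) = Mul(Add(Add(25, Q), -5), Mul(2, F)) = Mul(Add(20, Q), Mul(2, F)) = Mul(2, F, Add(20, Q)))
Pow(Add(Mul(0, t), Function('J')(-135, n)), -1) = Pow(Add(Mul(0, 8642), Mul(2, -135, Add(20, 274))), -1) = Pow(Add(0, Mul(2, -135, 294)), -1) = Pow(Add(0, -79380), -1) = Pow(-79380, -1) = Rational(-1, 79380)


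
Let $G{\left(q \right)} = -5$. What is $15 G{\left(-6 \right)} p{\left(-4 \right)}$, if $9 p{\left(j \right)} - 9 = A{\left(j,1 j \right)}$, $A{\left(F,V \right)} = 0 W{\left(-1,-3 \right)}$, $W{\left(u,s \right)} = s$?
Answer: $-75$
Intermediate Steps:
$A{\left(F,V \right)} = 0$ ($A{\left(F,V \right)} = 0 \left(-3\right) = 0$)
$p{\left(j \right)} = 1$ ($p{\left(j \right)} = 1 + \frac{1}{9} \cdot 0 = 1 + 0 = 1$)
$15 G{\left(-6 \right)} p{\left(-4 \right)} = 15 \left(-5\right) 1 = \left(-75\right) 1 = -75$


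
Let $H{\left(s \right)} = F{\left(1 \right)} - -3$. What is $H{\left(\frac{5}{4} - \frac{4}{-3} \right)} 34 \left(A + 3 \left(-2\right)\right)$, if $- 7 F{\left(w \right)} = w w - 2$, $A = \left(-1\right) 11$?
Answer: $- \frac{12716}{7} \approx -1816.6$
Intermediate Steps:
$A = -11$
$F{\left(w \right)} = \frac{2}{7} - \frac{w^{2}}{7}$ ($F{\left(w \right)} = - \frac{w w - 2}{7} = - \frac{w^{2} - 2}{7} = - \frac{-2 + w^{2}}{7} = \frac{2}{7} - \frac{w^{2}}{7}$)
$H{\left(s \right)} = \frac{22}{7}$ ($H{\left(s \right)} = \left(\frac{2}{7} - \frac{1^{2}}{7}\right) - -3 = \left(\frac{2}{7} - \frac{1}{7}\right) + 3 = \frac{1}{7} + 3 = \frac{22}{7}$)
$H{\left(\frac{5}{4} - \frac{4}{-3} \right)} 34 \left(A + 3 \left(-2\right)\right) = \frac{22}{7} \cdot 34 \left(-11 + 3 \left(-2\right)\right) = \frac{748 \left(-11 - 6\right)}{7} = \frac{748}{7} \left(-17\right) = - \frac{12716}{7}$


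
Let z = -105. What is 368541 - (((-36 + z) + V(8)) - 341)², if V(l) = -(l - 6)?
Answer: 134285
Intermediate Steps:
V(l) = 6 - l (V(l) = -(-6 + l) = 6 - l)
368541 - (((-36 + z) + V(8)) - 341)² = 368541 - (((-36 - 105) + (6 - 1*8)) - 341)² = 368541 - ((-141 + (6 - 8)) - 341)² = 368541 - ((-141 - 2) - 341)² = 368541 - (-143 - 341)² = 368541 - 1*(-484)² = 368541 - 1*234256 = 368541 - 234256 = 134285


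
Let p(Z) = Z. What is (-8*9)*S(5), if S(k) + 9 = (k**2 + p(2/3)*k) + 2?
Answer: -1536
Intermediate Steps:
S(k) = -7 + k**2 + 2*k/3 (S(k) = -9 + ((k**2 + (2/3)*k) + 2) = -9 + ((k**2 + (2*(1/3))*k) + 2) = -9 + ((k**2 + 2*k/3) + 2) = -9 + (2 + k**2 + 2*k/3) = -7 + k**2 + 2*k/3)
(-8*9)*S(5) = (-8*9)*(-7 + 5**2 + (2/3)*5) = -72*(-7 + 25 + 10/3) = -72*64/3 = -1536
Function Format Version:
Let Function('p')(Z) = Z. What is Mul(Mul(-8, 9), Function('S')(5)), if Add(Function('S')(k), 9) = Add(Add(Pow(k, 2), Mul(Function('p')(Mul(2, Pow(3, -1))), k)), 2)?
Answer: -1536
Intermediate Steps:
Function('S')(k) = Add(-7, Pow(k, 2), Mul(Rational(2, 3), k)) (Function('S')(k) = Add(-9, Add(Add(Pow(k, 2), Mul(Mul(2, Pow(3, -1)), k)), 2)) = Add(-9, Add(Add(Pow(k, 2), Mul(Mul(2, Rational(1, 3)), k)), 2)) = Add(-9, Add(Add(Pow(k, 2), Mul(Rational(2, 3), k)), 2)) = Add(-9, Add(2, Pow(k, 2), Mul(Rational(2, 3), k))) = Add(-7, Pow(k, 2), Mul(Rational(2, 3), k)))
Mul(Mul(-8, 9), Function('S')(5)) = Mul(Mul(-8, 9), Add(-7, Pow(5, 2), Mul(Rational(2, 3), 5))) = Mul(-72, Add(-7, 25, Rational(10, 3))) = Mul(-72, Rational(64, 3)) = -1536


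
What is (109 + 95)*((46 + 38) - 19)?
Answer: 13260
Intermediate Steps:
(109 + 95)*((46 + 38) - 19) = 204*(84 - 19) = 204*65 = 13260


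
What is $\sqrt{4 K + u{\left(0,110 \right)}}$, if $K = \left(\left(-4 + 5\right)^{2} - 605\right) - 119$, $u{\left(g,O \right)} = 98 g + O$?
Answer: $i \sqrt{2782} \approx 52.745 i$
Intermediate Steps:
$u{\left(g,O \right)} = O + 98 g$
$K = -723$ ($K = \left(1^{2} - 605\right) - 119 = \left(1 - 605\right) - 119 = -604 - 119 = -723$)
$\sqrt{4 K + u{\left(0,110 \right)}} = \sqrt{4 \left(-723\right) + \left(110 + 98 \cdot 0\right)} = \sqrt{-2892 + \left(110 + 0\right)} = \sqrt{-2892 + 110} = \sqrt{-2782} = i \sqrt{2782}$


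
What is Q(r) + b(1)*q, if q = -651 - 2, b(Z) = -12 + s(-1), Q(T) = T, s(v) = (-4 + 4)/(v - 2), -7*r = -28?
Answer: 7840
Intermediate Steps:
r = 4 (r = -1/7*(-28) = 4)
s(v) = 0 (s(v) = 0/(-2 + v) = 0)
b(Z) = -12 (b(Z) = -12 + 0 = -12)
q = -653
Q(r) + b(1)*q = 4 - 12*(-653) = 4 + 7836 = 7840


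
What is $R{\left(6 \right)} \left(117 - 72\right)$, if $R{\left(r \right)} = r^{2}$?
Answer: $1620$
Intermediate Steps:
$R{\left(6 \right)} \left(117 - 72\right) = 6^{2} \left(117 - 72\right) = 36 \cdot 45 = 1620$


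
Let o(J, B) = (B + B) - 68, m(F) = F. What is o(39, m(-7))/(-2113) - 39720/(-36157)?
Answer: 86893234/76399741 ≈ 1.1374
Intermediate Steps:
o(J, B) = -68 + 2*B (o(J, B) = 2*B - 68 = -68 + 2*B)
o(39, m(-7))/(-2113) - 39720/(-36157) = (-68 + 2*(-7))/(-2113) - 39720/(-36157) = (-68 - 14)*(-1/2113) - 39720*(-1/36157) = -82*(-1/2113) + 39720/36157 = 82/2113 + 39720/36157 = 86893234/76399741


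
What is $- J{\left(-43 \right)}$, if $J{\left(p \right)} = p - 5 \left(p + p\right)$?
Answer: $-387$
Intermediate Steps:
$J{\left(p \right)} = - 9 p$ ($J{\left(p \right)} = p - 5 \cdot 2 p = p - 10 p = - 9 p$)
$- J{\left(-43 \right)} = - \left(-9\right) \left(-43\right) = \left(-1\right) 387 = -387$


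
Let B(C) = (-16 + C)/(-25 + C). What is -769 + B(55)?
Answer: -7677/10 ≈ -767.70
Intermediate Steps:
B(C) = (-16 + C)/(-25 + C)
-769 + B(55) = -769 + (-16 + 55)/(-25 + 55) = -769 + 39/30 = -769 + (1/30)*39 = -769 + 13/10 = -7677/10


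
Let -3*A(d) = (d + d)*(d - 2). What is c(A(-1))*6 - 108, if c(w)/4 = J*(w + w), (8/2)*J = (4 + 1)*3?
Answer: -468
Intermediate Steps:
J = 15/4 (J = ((4 + 1)*3)/4 = (5*3)/4 = (¼)*15 = 15/4 ≈ 3.7500)
A(d) = -2*d*(-2 + d)/3 (A(d) = -(d + d)*(d - 2)/3 = -2*d*(-2 + d)/3)
c(w) = 30*w (c(w) = 4*(15*(w + w)/4) = 4*(15*(2*w)/4) = 4*(15*w/2) = 30*w)
c(A(-1))*6 - 108 = (30*((⅔)*(-1)*(2 - 1*(-1))))*6 - 108 = (30*((⅔)*(-1)*(2 + 1)))*6 - 108 = (30*((⅔)*(-1)*3))*6 - 108 = (30*(-2))*6 - 108 = -60*6 - 108 = -360 - 108 = -468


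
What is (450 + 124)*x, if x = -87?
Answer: -49938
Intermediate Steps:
(450 + 124)*x = (450 + 124)*(-87) = 574*(-87) = -49938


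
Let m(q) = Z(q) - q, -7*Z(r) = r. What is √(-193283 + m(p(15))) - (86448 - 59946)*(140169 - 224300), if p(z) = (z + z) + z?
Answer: 2229639762 + I*√9473387/7 ≈ 2.2296e+9 + 439.7*I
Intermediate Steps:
Z(r) = -r/7
p(z) = 3*z (p(z) = 2*z + z = 3*z)
m(q) = -8*q/7 (m(q) = -q/7 - q = -8*q/7)
√(-193283 + m(p(15))) - (86448 - 59946)*(140169 - 224300) = √(-193283 - 24*15/7) - (86448 - 59946)*(140169 - 224300) = √(-193283 - 8/7*45) - 26502*(-84131) = √(-193283 - 360/7) - 1*(-2229639762) = √(-1353341/7) + 2229639762 = I*√9473387/7 + 2229639762 = 2229639762 + I*√9473387/7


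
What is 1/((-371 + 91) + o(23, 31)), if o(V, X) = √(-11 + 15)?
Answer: -1/278 ≈ -0.0035971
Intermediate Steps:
o(V, X) = 2 (o(V, X) = √4 = 2)
1/((-371 + 91) + o(23, 31)) = 1/((-371 + 91) + 2) = 1/(-280 + 2) = 1/(-278) = -1/278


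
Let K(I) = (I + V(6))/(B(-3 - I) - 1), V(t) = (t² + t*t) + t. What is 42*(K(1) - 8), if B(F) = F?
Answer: -4998/5 ≈ -999.60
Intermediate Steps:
V(t) = t + 2*t² (V(t) = (t² + t²) + t = 2*t² + t = t + 2*t²)
K(I) = (78 + I)/(-4 - I) (K(I) = (I + 6*(1 + 2*6))/((-3 - I) - 1) = (I + 6*(1 + 12))/(-4 - I) = (I + 6*13)/(-4 - I) = (I + 78)/(-4 - I) = (78 + I)/(-4 - I))
42*(K(1) - 8) = 42*((-78 - 1*1)/(4 + 1) - 8) = 42*((-78 - 1)/5 - 8) = 42*((⅕)*(-79) - 8) = 42*(-79/5 - 8) = 42*(-119/5) = -4998/5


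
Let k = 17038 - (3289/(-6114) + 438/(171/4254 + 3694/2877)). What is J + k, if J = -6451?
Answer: 338763771626615/33028323234 ≈ 10257.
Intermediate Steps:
k = 551829484809149/33028323234 (k = 17038 - (3289*(-1/6114) + 438/(171*(1/4254) + 3694*(1/2877))) = 17038 - (-3289/6114 + 438/(57/1418 + 3694/2877)) = 17038 - (-3289/6114 + 438/(5402081/4079586)) = 17038 - (-3289/6114 + 438*(4079586/5402081)) = 17038 - (-3289/6114 + 1786858668/5402081) = 17038 - 1*10907086451743/33028323234 = 17038 - 10907086451743/33028323234 = 551829484809149/33028323234 ≈ 16708.)
J + k = -6451 + 551829484809149/33028323234 = 338763771626615/33028323234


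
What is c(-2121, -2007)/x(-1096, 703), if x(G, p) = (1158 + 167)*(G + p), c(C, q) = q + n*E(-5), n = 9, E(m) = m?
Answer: 684/173575 ≈ 0.0039407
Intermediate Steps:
c(C, q) = -45 + q (c(C, q) = q + 9*(-5) = q - 45 = -45 + q)
x(G, p) = 1325*G + 1325*p (x(G, p) = 1325*(G + p) = 1325*G + 1325*p)
c(-2121, -2007)/x(-1096, 703) = (-45 - 2007)/(1325*(-1096) + 1325*703) = -2052/(-1452200 + 931475) = -2052/(-520725) = -2052*(-1/520725) = 684/173575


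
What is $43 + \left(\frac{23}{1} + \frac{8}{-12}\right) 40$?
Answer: $\frac{2809}{3} \approx 936.33$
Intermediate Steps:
$43 + \left(\frac{23}{1} + \frac{8}{-12}\right) 40 = 43 + \left(23 \cdot 1 + 8 \left(- \frac{1}{12}\right)\right) 40 = 43 + \left(23 - \frac{2}{3}\right) 40 = 43 + \frac{67}{3} \cdot 40 = 43 + \frac{2680}{3} = \frac{2809}{3}$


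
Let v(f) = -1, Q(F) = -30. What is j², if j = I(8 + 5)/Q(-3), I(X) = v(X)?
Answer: 1/900 ≈ 0.0011111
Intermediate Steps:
I(X) = -1
j = 1/30 (j = -1/(-30) = -1*(-1/30) = 1/30 ≈ 0.033333)
j² = (1/30)² = 1/900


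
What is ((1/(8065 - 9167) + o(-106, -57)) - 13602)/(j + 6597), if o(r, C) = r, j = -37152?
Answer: 2158031/4810230 ≈ 0.44863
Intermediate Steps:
((1/(8065 - 9167) + o(-106, -57)) - 13602)/(j + 6597) = ((1/(8065 - 9167) - 106) - 13602)/(-37152 + 6597) = ((1/(-1102) - 106) - 13602)/(-30555) = ((-1/1102 - 106) - 13602)*(-1/30555) = (-116813/1102 - 13602)*(-1/30555) = -15106217/1102*(-1/30555) = 2158031/4810230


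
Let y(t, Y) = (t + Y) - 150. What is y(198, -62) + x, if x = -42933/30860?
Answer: -474973/30860 ≈ -15.391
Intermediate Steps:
y(t, Y) = -150 + Y + t (y(t, Y) = (Y + t) - 150 = -150 + Y + t)
x = -42933/30860 (x = -42933*1/30860 = -42933/30860 ≈ -1.3912)
y(198, -62) + x = (-150 - 62 + 198) - 42933/30860 = -14 - 42933/30860 = -474973/30860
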